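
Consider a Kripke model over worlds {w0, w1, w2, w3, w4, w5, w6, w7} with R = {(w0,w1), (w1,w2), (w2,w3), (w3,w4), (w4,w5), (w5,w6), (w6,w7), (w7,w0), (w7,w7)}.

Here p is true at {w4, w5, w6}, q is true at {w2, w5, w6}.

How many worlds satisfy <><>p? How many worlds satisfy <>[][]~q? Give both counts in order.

3 and 6

For <><>p:
w0: successors {w1}; <>p there: w1:F. ✗
w1: successors {w2}; <>p there: w2:F. ✗
w2: successors {w3}; <>p there: w3:T. ✓
w3: successors {w4}; <>p there: w4:T. ✓
w4: successors {w5}; <>p there: w5:T. ✓
w5: successors {w6}; <>p there: w6:F. ✗
w6: successors {w7}; <>p there: w7:F. ✗
w7: successors {w0, w7}; <>p there: w0:F, w7:F. ✗
— 3 worlds.
For <>[][]~q:
w0: successors {w1}; [][]~q there: w1:T. ✓
w1: successors {w2}; [][]~q there: w2:T. ✓
w2: successors {w3}; [][]~q there: w3:F. ✗
w3: successors {w4}; [][]~q there: w4:F. ✗
w4: successors {w5}; [][]~q there: w5:T. ✓
w5: successors {w6}; [][]~q there: w6:T. ✓
w6: successors {w7}; [][]~q there: w7:T. ✓
w7: successors {w0, w7}; [][]~q there: w0:F, w7:T. ✓
— 6 worlds.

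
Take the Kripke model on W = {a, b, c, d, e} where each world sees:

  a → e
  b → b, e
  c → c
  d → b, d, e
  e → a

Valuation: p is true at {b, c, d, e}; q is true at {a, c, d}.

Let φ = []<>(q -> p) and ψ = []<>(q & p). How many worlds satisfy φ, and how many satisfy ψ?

2 and 1

For []<>(q -> p):
a: successors {e}; <>(q -> p) there: e:F. ✗
b: successors {b, e}; <>(q -> p) there: b:T, e:F. ✗
c: successors {c}; <>(q -> p) there: c:T. ✓
d: successors {b, d, e}; <>(q -> p) there: b:T, d:T, e:F. ✗
e: successors {a}; <>(q -> p) there: a:T. ✓
— 2 worlds.
For []<>(q & p):
a: successors {e}; <>(q & p) there: e:F. ✗
b: successors {b, e}; <>(q & p) there: b:F, e:F. ✗
c: successors {c}; <>(q & p) there: c:T. ✓
d: successors {b, d, e}; <>(q & p) there: b:F, d:T, e:F. ✗
e: successors {a}; <>(q & p) there: a:F. ✗
— 1 world.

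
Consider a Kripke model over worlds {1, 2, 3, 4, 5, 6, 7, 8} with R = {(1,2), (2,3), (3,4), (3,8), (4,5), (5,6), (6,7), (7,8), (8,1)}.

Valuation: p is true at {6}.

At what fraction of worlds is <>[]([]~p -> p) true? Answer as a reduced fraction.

1/4

1: successors {2}; []([]~p -> p) there: 2:F. ✗
2: successors {3}; []([]~p -> p) there: 3:F. ✗
3: successors {4, 8}; []([]~p -> p) there: 4:T, 8:F. ✓
4: successors {5}; []([]~p -> p) there: 5:T. ✓
5: successors {6}; []([]~p -> p) there: 6:F. ✗
6: successors {7}; []([]~p -> p) there: 7:F. ✗
7: successors {8}; []([]~p -> p) there: 8:F. ✗
8: successors {1}; []([]~p -> p) there: 1:F. ✗
That's 2 of 8 worlds, so 2/8 = 1/4.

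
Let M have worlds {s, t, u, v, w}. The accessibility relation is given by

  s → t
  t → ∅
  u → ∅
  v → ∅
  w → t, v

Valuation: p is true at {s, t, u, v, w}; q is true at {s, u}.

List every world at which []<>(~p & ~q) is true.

s: successors {t}; <>(~p & ~q) there: t:F. ✗
t: no successors, so []<>(~p & ~q) holds vacuously. ✓
u: no successors, so []<>(~p & ~q) holds vacuously. ✓
v: no successors, so []<>(~p & ~q) holds vacuously. ✓
w: successors {t, v}; <>(~p & ~q) there: t:F, v:F. ✗

{t, u, v}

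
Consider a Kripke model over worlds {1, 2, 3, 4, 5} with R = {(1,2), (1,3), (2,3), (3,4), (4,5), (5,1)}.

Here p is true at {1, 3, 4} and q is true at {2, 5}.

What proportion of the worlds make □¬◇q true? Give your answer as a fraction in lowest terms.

3/5

1: successors {2, 3}; ¬◇q there: 2:T, 3:T. ✓
2: successors {3}; ¬◇q there: 3:T. ✓
3: successors {4}; ¬◇q there: 4:F. ✗
4: successors {5}; ¬◇q there: 5:T. ✓
5: successors {1}; ¬◇q there: 1:F. ✗
That's 3 of 5 worlds, so 3/5.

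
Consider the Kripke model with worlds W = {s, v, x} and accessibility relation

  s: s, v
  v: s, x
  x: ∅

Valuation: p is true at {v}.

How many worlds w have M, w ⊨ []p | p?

2

s: []p is F, p is F. ✗
v: []p is F, p is T. ✓
x: []p is T, p is F. ✓
Satisfying worlds: {v, x}.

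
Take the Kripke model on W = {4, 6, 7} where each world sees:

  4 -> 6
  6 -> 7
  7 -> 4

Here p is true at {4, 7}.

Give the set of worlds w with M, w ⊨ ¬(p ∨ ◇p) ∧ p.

4: ¬(p ∨ ◇p) is F, p is T. ✗
6: ¬(p ∨ ◇p) is F, p is F. ✗
7: ¬(p ∨ ◇p) is F, p is T. ✗

∅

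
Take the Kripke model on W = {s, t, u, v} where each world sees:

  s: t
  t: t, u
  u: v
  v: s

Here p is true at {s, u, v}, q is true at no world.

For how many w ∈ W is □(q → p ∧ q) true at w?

s: successors {t}; q → p ∧ q there: t:T. ✓
t: successors {t, u}; q → p ∧ q there: t:T, u:T. ✓
u: successors {v}; q → p ∧ q there: v:T. ✓
v: successors {s}; q → p ∧ q there: s:T. ✓
Satisfying worlds: {s, t, u, v}.

4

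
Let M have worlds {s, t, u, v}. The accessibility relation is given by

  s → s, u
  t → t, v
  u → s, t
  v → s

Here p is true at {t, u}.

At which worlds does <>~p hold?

{s, t, u, v}

s: successors {s, u}; ~p there: s:T, u:F. ✓
t: successors {t, v}; ~p there: t:F, v:T. ✓
u: successors {s, t}; ~p there: s:T, t:F. ✓
v: successors {s}; ~p there: s:T. ✓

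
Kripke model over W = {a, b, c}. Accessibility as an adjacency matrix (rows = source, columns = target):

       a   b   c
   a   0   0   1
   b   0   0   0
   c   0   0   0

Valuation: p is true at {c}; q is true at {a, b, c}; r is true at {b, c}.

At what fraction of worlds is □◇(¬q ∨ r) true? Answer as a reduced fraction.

a: successors {c}; ◇(¬q ∨ r) there: c:F. ✗
b: no successors, so □◇(¬q ∨ r) holds vacuously. ✓
c: no successors, so □◇(¬q ∨ r) holds vacuously. ✓
That's 2 of 3 worlds, so 2/3.

2/3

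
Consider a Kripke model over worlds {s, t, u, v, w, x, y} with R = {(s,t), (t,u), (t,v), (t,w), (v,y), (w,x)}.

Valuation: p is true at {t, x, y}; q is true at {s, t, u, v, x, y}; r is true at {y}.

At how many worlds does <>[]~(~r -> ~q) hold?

s: successors {t}; []~(~r -> ~q) there: t:F. ✗
t: successors {u, v, w}; []~(~r -> ~q) there: u:T, v:F, w:T. ✓
u: no successors, so <>[]~(~r -> ~q) fails. ✗
v: successors {y}; []~(~r -> ~q) there: y:T. ✓
w: successors {x}; []~(~r -> ~q) there: x:T. ✓
x: no successors, so <>[]~(~r -> ~q) fails. ✗
y: no successors, so <>[]~(~r -> ~q) fails. ✗
Satisfying worlds: {t, v, w}.

3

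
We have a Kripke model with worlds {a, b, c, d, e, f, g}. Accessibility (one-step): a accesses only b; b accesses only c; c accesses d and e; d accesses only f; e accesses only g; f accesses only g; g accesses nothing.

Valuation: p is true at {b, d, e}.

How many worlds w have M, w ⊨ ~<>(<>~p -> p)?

a: <>(<>~p -> p) is T. ✗
b: <>(<>~p -> p) is T. ✗
c: <>(<>~p -> p) is T. ✗
d: <>(<>~p -> p) is F. ✓
e: <>(<>~p -> p) is T. ✗
f: <>(<>~p -> p) is T. ✗
g: <>(<>~p -> p) is F. ✓
Satisfying worlds: {d, g}.

2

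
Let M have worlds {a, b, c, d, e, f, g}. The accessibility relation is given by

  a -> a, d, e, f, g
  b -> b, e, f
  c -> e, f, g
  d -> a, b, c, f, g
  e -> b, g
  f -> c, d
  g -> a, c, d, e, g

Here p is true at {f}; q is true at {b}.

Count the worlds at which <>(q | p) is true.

a: successors {a, d, e, f, g}; q | p there: a:F, d:F, e:F, f:T, g:F. ✓
b: successors {b, e, f}; q | p there: b:T, e:F, f:T. ✓
c: successors {e, f, g}; q | p there: e:F, f:T, g:F. ✓
d: successors {a, b, c, f, g}; q | p there: a:F, b:T, c:F, f:T, g:F. ✓
e: successors {b, g}; q | p there: b:T, g:F. ✓
f: successors {c, d}; q | p there: c:F, d:F. ✗
g: successors {a, c, d, e, g}; q | p there: a:F, c:F, d:F, e:F, g:F. ✗
Satisfying worlds: {a, b, c, d, e}.

5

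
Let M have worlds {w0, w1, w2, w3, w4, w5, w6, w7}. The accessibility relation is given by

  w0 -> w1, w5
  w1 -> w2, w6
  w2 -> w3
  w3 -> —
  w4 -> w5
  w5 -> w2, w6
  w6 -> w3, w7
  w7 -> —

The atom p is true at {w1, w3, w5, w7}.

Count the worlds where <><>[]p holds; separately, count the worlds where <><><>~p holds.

For <><>[]p:
w0: successors {w1, w5}; <>[]p there: w1:T, w5:T. ✓
w1: successors {w2, w6}; <>[]p there: w2:T, w6:T. ✓
w2: successors {w3}; <>[]p there: w3:F. ✗
w3: no successors, so <><>[]p fails. ✗
w4: successors {w5}; <>[]p there: w5:T. ✓
w5: successors {w2, w6}; <>[]p there: w2:T, w6:T. ✓
w6: successors {w3, w7}; <>[]p there: w3:F, w7:F. ✗
w7: no successors, so <><>[]p fails. ✗
— 4 worlds.
For <><><>~p:
w0: successors {w1, w5}; <><>~p there: w1:F, w5:F. ✗
w1: successors {w2, w6}; <><>~p there: w2:F, w6:F. ✗
w2: successors {w3}; <><>~p there: w3:F. ✗
w3: no successors, so <><><>~p fails. ✗
w4: successors {w5}; <><>~p there: w5:F. ✗
w5: successors {w2, w6}; <><>~p there: w2:F, w6:F. ✗
w6: successors {w3, w7}; <><>~p there: w3:F, w7:F. ✗
w7: no successors, so <><><>~p fails. ✗
— 0 worlds.

4 and 0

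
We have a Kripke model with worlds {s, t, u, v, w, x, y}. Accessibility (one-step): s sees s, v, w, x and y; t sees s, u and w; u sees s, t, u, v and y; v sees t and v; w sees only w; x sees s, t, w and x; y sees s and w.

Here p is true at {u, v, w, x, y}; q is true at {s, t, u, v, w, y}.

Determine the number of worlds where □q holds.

5

s: successors {s, v, w, x, y}; q there: s:T, v:T, w:T, x:F, y:T. ✗
t: successors {s, u, w}; q there: s:T, u:T, w:T. ✓
u: successors {s, t, u, v, y}; q there: s:T, t:T, u:T, v:T, y:T. ✓
v: successors {t, v}; q there: t:T, v:T. ✓
w: successors {w}; q there: w:T. ✓
x: successors {s, t, w, x}; q there: s:T, t:T, w:T, x:F. ✗
y: successors {s, w}; q there: s:T, w:T. ✓
Satisfying worlds: {t, u, v, w, y}.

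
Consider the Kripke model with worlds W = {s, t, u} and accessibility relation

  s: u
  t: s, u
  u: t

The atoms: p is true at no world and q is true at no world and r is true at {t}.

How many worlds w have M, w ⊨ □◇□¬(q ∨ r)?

s: successors {u}; ◇□¬(q ∨ r) there: u:T. ✓
t: successors {s, u}; ◇□¬(q ∨ r) there: s:F, u:T. ✗
u: successors {t}; ◇□¬(q ∨ r) there: t:T. ✓
Satisfying worlds: {s, u}.

2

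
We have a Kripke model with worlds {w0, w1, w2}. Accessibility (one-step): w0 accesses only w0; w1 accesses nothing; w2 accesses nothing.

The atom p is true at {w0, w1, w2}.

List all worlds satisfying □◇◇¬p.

w0: successors {w0}; ◇◇¬p there: w0:F. ✗
w1: no successors, so □◇◇¬p holds vacuously. ✓
w2: no successors, so □◇◇¬p holds vacuously. ✓

{w1, w2}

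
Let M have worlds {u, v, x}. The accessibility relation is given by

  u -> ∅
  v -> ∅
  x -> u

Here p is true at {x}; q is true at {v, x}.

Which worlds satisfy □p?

{u, v}

u: no successors, so □p holds vacuously. ✓
v: no successors, so □p holds vacuously. ✓
x: successors {u}; p there: u:F. ✗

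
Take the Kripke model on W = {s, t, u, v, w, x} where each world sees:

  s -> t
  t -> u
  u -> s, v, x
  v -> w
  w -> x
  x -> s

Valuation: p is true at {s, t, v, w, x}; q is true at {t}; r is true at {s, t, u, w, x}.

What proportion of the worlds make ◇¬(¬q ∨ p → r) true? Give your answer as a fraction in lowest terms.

1/6

s: successors {t}; ¬(¬q ∨ p → r) there: t:F. ✗
t: successors {u}; ¬(¬q ∨ p → r) there: u:F. ✗
u: successors {s, v, x}; ¬(¬q ∨ p → r) there: s:F, v:T, x:F. ✓
v: successors {w}; ¬(¬q ∨ p → r) there: w:F. ✗
w: successors {x}; ¬(¬q ∨ p → r) there: x:F. ✗
x: successors {s}; ¬(¬q ∨ p → r) there: s:F. ✗
That's 1 of 6 worlds, so 1/6.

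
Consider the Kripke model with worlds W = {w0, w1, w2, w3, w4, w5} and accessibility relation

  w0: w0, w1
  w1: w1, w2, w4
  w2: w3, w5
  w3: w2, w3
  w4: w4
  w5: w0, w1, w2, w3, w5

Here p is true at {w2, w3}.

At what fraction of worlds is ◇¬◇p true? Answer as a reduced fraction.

w0: successors {w0, w1}; ¬◇p there: w0:T, w1:F. ✓
w1: successors {w1, w2, w4}; ¬◇p there: w1:F, w2:F, w4:T. ✓
w2: successors {w3, w5}; ¬◇p there: w3:F, w5:F. ✗
w3: successors {w2, w3}; ¬◇p there: w2:F, w3:F. ✗
w4: successors {w4}; ¬◇p there: w4:T. ✓
w5: successors {w0, w1, w2, w3, w5}; ¬◇p there: w0:T, w1:F, w2:F, w3:F, w5:F. ✓
That's 4 of 6 worlds, so 4/6 = 2/3.

2/3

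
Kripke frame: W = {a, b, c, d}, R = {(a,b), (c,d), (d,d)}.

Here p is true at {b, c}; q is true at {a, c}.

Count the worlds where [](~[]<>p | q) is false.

1

a: successors {b}; ~[]<>p | q there: b:F. ✗
b: no successors, so [](~[]<>p | q) holds vacuously. ✓
c: successors {d}; ~[]<>p | q there: d:T. ✓
d: successors {d}; ~[]<>p | q there: d:T. ✓
Satisfying worlds: {b, c, d}.
So [](~[]<>p | q) fails at the other 1 world.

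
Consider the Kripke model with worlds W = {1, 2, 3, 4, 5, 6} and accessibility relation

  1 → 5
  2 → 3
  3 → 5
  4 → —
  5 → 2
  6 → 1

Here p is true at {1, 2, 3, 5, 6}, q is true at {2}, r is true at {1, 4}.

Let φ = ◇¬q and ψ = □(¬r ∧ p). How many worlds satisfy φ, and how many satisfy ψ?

For ◇¬q:
1: successors {5}; ¬q there: 5:T. ✓
2: successors {3}; ¬q there: 3:T. ✓
3: successors {5}; ¬q there: 5:T. ✓
4: no successors, so ◇¬q fails. ✗
5: successors {2}; ¬q there: 2:F. ✗
6: successors {1}; ¬q there: 1:T. ✓
— 4 worlds.
For □(¬r ∧ p):
1: successors {5}; ¬r ∧ p there: 5:T. ✓
2: successors {3}; ¬r ∧ p there: 3:T. ✓
3: successors {5}; ¬r ∧ p there: 5:T. ✓
4: no successors, so □(¬r ∧ p) holds vacuously. ✓
5: successors {2}; ¬r ∧ p there: 2:T. ✓
6: successors {1}; ¬r ∧ p there: 1:F. ✗
— 5 worlds.

4 and 5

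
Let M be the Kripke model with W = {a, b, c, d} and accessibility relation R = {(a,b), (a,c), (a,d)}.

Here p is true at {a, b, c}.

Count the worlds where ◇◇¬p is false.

a: successors {b, c, d}; ◇¬p there: b:F, c:F, d:F. ✗
b: no successors, so ◇◇¬p fails. ✗
c: no successors, so ◇◇¬p fails. ✗
d: no successors, so ◇◇¬p fails. ✗
Satisfying worlds: ∅.
So ◇◇¬p fails at the other 4 worlds.

4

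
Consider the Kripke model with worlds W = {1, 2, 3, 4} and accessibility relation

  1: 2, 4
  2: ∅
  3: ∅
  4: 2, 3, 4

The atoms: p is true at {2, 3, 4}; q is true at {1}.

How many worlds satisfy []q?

2

1: successors {2, 4}; q there: 2:F, 4:F. ✗
2: no successors, so []q holds vacuously. ✓
3: no successors, so []q holds vacuously. ✓
4: successors {2, 3, 4}; q there: 2:F, 3:F, 4:F. ✗
Satisfying worlds: {2, 3}.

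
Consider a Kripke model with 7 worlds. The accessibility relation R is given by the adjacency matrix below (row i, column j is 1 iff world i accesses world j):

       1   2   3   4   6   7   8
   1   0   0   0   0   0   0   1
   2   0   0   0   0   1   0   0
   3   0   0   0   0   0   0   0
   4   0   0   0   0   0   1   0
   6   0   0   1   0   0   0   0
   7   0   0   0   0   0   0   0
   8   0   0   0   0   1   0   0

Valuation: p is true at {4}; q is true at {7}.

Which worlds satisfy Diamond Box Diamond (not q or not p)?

{1, 4, 6}

1: successors {8}; Box Diamond (not q or not p) there: 8:T. ✓
2: successors {6}; Box Diamond (not q or not p) there: 6:F. ✗
3: no successors, so Diamond Box Diamond (not q or not p) fails. ✗
4: successors {7}; Box Diamond (not q or not p) there: 7:T. ✓
6: successors {3}; Box Diamond (not q or not p) there: 3:T. ✓
7: no successors, so Diamond Box Diamond (not q or not p) fails. ✗
8: successors {6}; Box Diamond (not q or not p) there: 6:F. ✗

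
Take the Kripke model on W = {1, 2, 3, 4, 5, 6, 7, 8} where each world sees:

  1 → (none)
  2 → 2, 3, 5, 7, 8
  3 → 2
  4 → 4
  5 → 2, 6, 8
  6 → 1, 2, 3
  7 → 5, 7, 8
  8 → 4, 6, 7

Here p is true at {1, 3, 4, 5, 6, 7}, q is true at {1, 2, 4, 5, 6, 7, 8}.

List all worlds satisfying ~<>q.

{1}

1: <>q is F. ✓
2: <>q is T. ✗
3: <>q is T. ✗
4: <>q is T. ✗
5: <>q is T. ✗
6: <>q is T. ✗
7: <>q is T. ✗
8: <>q is T. ✗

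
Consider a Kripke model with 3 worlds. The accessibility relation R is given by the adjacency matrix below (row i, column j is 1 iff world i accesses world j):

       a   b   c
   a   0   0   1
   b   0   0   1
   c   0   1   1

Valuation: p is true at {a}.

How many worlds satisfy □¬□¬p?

a: successors {c}; ¬□¬p there: c:F. ✗
b: successors {c}; ¬□¬p there: c:F. ✗
c: successors {b, c}; ¬□¬p there: b:F, c:F. ✗
Satisfying worlds: ∅.

0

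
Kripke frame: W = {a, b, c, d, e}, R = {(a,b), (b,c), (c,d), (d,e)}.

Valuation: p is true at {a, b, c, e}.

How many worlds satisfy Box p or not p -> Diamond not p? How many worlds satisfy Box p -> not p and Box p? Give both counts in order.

For Box p or not p -> Diamond not p:
a: Box p or not p is T, Diamond not p is F. ✗
b: Box p or not p is T, Diamond not p is F. ✗
c: Box p or not p is F, Diamond not p is T. ✓
d: Box p or not p is T, Diamond not p is F. ✗
e: Box p or not p is T, Diamond not p is F. ✗
— 1 world.
For Box p -> not p and Box p:
a: Box p is T, not p and Box p is F. ✗
b: Box p is T, not p and Box p is F. ✗
c: Box p is F, not p and Box p is F. ✓
d: Box p is T, not p and Box p is T. ✓
e: Box p is T, not p and Box p is F. ✗
— 2 worlds.

1 and 2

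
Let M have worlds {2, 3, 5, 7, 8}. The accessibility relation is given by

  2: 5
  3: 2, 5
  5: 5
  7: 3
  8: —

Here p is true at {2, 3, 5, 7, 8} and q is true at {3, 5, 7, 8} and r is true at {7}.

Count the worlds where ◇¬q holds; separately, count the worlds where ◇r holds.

1 and 0

For ◇¬q:
2: successors {5}; ¬q there: 5:F. ✗
3: successors {2, 5}; ¬q there: 2:T, 5:F. ✓
5: successors {5}; ¬q there: 5:F. ✗
7: successors {3}; ¬q there: 3:F. ✗
8: no successors, so ◇¬q fails. ✗
— 1 world.
For ◇r:
2: successors {5}; r there: 5:F. ✗
3: successors {2, 5}; r there: 2:F, 5:F. ✗
5: successors {5}; r there: 5:F. ✗
7: successors {3}; r there: 3:F. ✗
8: no successors, so ◇r fails. ✗
— 0 worlds.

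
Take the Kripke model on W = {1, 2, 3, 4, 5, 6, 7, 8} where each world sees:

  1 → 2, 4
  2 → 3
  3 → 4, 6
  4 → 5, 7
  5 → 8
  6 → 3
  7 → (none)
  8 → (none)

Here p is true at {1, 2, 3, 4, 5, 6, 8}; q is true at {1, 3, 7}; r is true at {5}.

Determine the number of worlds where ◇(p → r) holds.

1: successors {2, 4}; p → r there: 2:F, 4:F. ✗
2: successors {3}; p → r there: 3:F. ✗
3: successors {4, 6}; p → r there: 4:F, 6:F. ✗
4: successors {5, 7}; p → r there: 5:T, 7:T. ✓
5: successors {8}; p → r there: 8:F. ✗
6: successors {3}; p → r there: 3:F. ✗
7: no successors, so ◇(p → r) fails. ✗
8: no successors, so ◇(p → r) fails. ✗
Satisfying worlds: {4}.

1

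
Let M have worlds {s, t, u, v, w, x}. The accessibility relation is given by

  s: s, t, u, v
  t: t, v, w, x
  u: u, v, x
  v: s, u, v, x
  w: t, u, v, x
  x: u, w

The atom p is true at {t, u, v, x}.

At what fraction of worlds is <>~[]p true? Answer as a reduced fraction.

s: successors {s, t, u, v}; ~[]p there: s:T, t:T, u:F, v:T. ✓
t: successors {t, v, w, x}; ~[]p there: t:T, v:T, w:F, x:T. ✓
u: successors {u, v, x}; ~[]p there: u:F, v:T, x:T. ✓
v: successors {s, u, v, x}; ~[]p there: s:T, u:F, v:T, x:T. ✓
w: successors {t, u, v, x}; ~[]p there: t:T, u:F, v:T, x:T. ✓
x: successors {u, w}; ~[]p there: u:F, w:F. ✗
That's 5 of 6 worlds, so 5/6.

5/6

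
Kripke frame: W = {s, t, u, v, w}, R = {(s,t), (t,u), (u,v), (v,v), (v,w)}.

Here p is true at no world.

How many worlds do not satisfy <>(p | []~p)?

1

s: successors {t}; p | []~p there: t:T. ✓
t: successors {u}; p | []~p there: u:T. ✓
u: successors {v}; p | []~p there: v:T. ✓
v: successors {v, w}; p | []~p there: v:T, w:T. ✓
w: no successors, so <>(p | []~p) fails. ✗
Satisfying worlds: {s, t, u, v}.
So <>(p | []~p) fails at the other 1 world.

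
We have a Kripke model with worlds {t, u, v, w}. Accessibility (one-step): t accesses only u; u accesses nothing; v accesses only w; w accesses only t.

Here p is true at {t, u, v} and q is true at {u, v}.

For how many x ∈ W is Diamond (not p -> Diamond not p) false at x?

2

t: successors {u}; not p -> Diamond not p there: u:T. ✓
u: no successors, so Diamond (not p -> Diamond not p) fails. ✗
v: successors {w}; not p -> Diamond not p there: w:F. ✗
w: successors {t}; not p -> Diamond not p there: t:T. ✓
Satisfying worlds: {t, w}.
So Diamond (not p -> Diamond not p) fails at the other 2 worlds.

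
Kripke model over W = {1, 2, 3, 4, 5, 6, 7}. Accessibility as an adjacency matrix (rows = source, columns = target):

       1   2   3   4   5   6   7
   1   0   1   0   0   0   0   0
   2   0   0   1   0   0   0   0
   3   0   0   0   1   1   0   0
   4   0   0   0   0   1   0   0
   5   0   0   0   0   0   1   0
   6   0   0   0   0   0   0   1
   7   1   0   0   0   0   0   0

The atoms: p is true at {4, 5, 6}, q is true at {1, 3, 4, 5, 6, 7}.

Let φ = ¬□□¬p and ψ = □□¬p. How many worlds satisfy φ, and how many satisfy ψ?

For ¬□□¬p:
1: □□¬p is T. ✗
2: □□¬p is F. ✓
3: □□¬p is F. ✓
4: □□¬p is F. ✓
5: □□¬p is T. ✗
6: □□¬p is T. ✗
7: □□¬p is T. ✗
— 3 worlds.
For □□¬p:
1: successors {2}; □¬p there: 2:T. ✓
2: successors {3}; □¬p there: 3:F. ✗
3: successors {4, 5}; □¬p there: 4:F, 5:F. ✗
4: successors {5}; □¬p there: 5:F. ✗
5: successors {6}; □¬p there: 6:T. ✓
6: successors {7}; □¬p there: 7:T. ✓
7: successors {1}; □¬p there: 1:T. ✓
— 4 worlds.

3 and 4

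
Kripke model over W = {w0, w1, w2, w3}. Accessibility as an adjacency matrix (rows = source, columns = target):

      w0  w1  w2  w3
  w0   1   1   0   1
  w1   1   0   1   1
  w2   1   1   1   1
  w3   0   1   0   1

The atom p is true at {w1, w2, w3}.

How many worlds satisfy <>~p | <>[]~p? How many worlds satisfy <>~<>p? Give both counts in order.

For <>~p | <>[]~p:
w0: <>~p is T, <>[]~p is F. ✓
w1: <>~p is T, <>[]~p is F. ✓
w2: <>~p is T, <>[]~p is F. ✓
w3: <>~p is F, <>[]~p is F. ✗
— 3 worlds.
For <>~<>p:
w0: successors {w0, w1, w3}; ~<>p there: w0:F, w1:F, w3:F. ✗
w1: successors {w0, w2, w3}; ~<>p there: w0:F, w2:F, w3:F. ✗
w2: successors {w0, w1, w2, w3}; ~<>p there: w0:F, w1:F, w2:F, w3:F. ✗
w3: successors {w1, w3}; ~<>p there: w1:F, w3:F. ✗
— 0 worlds.

3 and 0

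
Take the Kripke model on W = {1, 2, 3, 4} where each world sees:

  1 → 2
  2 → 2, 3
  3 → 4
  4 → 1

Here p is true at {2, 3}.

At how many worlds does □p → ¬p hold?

3

1: □p is T, ¬p is T. ✓
2: □p is T, ¬p is F. ✗
3: □p is F, ¬p is F. ✓
4: □p is F, ¬p is T. ✓
Satisfying worlds: {1, 3, 4}.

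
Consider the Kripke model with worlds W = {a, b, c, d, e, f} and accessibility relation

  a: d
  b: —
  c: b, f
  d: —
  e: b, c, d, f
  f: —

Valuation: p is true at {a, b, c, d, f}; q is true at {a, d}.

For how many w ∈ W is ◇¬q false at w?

4

a: successors {d}; ¬q there: d:F. ✗
b: no successors, so ◇¬q fails. ✗
c: successors {b, f}; ¬q there: b:T, f:T. ✓
d: no successors, so ◇¬q fails. ✗
e: successors {b, c, d, f}; ¬q there: b:T, c:T, d:F, f:T. ✓
f: no successors, so ◇¬q fails. ✗
Satisfying worlds: {c, e}.
So ◇¬q fails at the other 4 worlds.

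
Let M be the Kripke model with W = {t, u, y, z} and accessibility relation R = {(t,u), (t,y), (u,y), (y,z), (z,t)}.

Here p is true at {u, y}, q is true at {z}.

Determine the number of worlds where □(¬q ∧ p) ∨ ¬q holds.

3

t: □(¬q ∧ p) is T, ¬q is T. ✓
u: □(¬q ∧ p) is T, ¬q is T. ✓
y: □(¬q ∧ p) is F, ¬q is T. ✓
z: □(¬q ∧ p) is F, ¬q is F. ✗
Satisfying worlds: {t, u, y}.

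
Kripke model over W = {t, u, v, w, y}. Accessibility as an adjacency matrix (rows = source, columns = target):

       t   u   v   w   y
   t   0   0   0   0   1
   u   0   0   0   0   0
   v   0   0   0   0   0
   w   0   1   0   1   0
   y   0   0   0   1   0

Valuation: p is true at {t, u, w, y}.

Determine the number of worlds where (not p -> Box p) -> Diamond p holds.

3

t: not p -> Box p is T, Diamond p is T. ✓
u: not p -> Box p is T, Diamond p is F. ✗
v: not p -> Box p is T, Diamond p is F. ✗
w: not p -> Box p is T, Diamond p is T. ✓
y: not p -> Box p is T, Diamond p is T. ✓
Satisfying worlds: {t, w, y}.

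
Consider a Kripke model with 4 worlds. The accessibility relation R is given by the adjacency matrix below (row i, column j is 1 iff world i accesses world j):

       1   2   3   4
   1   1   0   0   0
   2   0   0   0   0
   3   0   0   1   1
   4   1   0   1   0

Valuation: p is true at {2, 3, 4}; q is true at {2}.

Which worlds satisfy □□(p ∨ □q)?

1: successors {1}; □(p ∨ □q) there: 1:F. ✗
2: no successors, so □□(p ∨ □q) holds vacuously. ✓
3: successors {3, 4}; □(p ∨ □q) there: 3:T, 4:F. ✗
4: successors {1, 3}; □(p ∨ □q) there: 1:F, 3:T. ✗

{2}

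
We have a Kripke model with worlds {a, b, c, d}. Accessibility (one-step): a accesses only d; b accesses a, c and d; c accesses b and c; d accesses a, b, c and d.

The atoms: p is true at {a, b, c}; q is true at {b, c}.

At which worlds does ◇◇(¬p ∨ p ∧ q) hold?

{a, b, c, d}

a: successors {d}; ◇(¬p ∨ p ∧ q) there: d:T. ✓
b: successors {a, c, d}; ◇(¬p ∨ p ∧ q) there: a:T, c:T, d:T. ✓
c: successors {b, c}; ◇(¬p ∨ p ∧ q) there: b:T, c:T. ✓
d: successors {a, b, c, d}; ◇(¬p ∨ p ∧ q) there: a:T, b:T, c:T, d:T. ✓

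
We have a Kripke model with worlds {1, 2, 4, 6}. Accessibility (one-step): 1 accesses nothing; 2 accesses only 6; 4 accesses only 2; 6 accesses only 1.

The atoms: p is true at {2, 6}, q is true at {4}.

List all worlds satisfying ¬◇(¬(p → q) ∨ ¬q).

1: ◇(¬(p → q) ∨ ¬q) is F. ✓
2: ◇(¬(p → q) ∨ ¬q) is T. ✗
4: ◇(¬(p → q) ∨ ¬q) is T. ✗
6: ◇(¬(p → q) ∨ ¬q) is T. ✗

{1}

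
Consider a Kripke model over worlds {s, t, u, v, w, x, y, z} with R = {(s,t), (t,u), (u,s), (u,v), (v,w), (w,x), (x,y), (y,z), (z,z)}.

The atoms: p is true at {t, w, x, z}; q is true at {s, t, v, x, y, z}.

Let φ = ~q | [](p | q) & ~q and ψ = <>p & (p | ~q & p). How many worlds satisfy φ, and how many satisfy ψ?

For ~q | [](p | q) & ~q:
s: ~q is F, [](p | q) & ~q is F. ✗
t: ~q is F, [](p | q) & ~q is F. ✗
u: ~q is T, [](p | q) & ~q is T. ✓
v: ~q is F, [](p | q) & ~q is F. ✗
w: ~q is T, [](p | q) & ~q is T. ✓
x: ~q is F, [](p | q) & ~q is F. ✗
y: ~q is F, [](p | q) & ~q is F. ✗
z: ~q is F, [](p | q) & ~q is F. ✗
— 2 worlds.
For <>p & (p | ~q & p):
s: <>p is T, p | ~q & p is F. ✗
t: <>p is F, p | ~q & p is T. ✗
u: <>p is F, p | ~q & p is F. ✗
v: <>p is T, p | ~q & p is F. ✗
w: <>p is T, p | ~q & p is T. ✓
x: <>p is F, p | ~q & p is T. ✗
y: <>p is T, p | ~q & p is F. ✗
z: <>p is T, p | ~q & p is T. ✓
— 2 worlds.

2 and 2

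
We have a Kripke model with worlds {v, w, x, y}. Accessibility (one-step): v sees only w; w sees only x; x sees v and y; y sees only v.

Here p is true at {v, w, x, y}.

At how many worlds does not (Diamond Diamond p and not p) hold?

v: Diamond Diamond p and not p is F. ✓
w: Diamond Diamond p and not p is F. ✓
x: Diamond Diamond p and not p is F. ✓
y: Diamond Diamond p and not p is F. ✓
Satisfying worlds: {v, w, x, y}.

4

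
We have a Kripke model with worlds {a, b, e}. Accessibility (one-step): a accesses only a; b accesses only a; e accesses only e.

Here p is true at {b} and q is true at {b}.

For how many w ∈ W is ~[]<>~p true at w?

a: []<>~p is T. ✗
b: []<>~p is T. ✗
e: []<>~p is T. ✗
Satisfying worlds: ∅.

0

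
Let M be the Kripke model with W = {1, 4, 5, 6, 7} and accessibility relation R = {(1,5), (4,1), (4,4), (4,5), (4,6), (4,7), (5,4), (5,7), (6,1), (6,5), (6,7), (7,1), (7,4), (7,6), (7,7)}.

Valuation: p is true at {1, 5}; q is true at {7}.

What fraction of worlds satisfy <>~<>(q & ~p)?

3/5

1: successors {5}; ~<>(q & ~p) there: 5:F. ✗
4: successors {1, 4, 5, 6, 7}; ~<>(q & ~p) there: 1:T, 4:F, 5:F, 6:F, 7:F. ✓
5: successors {4, 7}; ~<>(q & ~p) there: 4:F, 7:F. ✗
6: successors {1, 5, 7}; ~<>(q & ~p) there: 1:T, 5:F, 7:F. ✓
7: successors {1, 4, 6, 7}; ~<>(q & ~p) there: 1:T, 4:F, 6:F, 7:F. ✓
That's 3 of 5 worlds, so 3/5.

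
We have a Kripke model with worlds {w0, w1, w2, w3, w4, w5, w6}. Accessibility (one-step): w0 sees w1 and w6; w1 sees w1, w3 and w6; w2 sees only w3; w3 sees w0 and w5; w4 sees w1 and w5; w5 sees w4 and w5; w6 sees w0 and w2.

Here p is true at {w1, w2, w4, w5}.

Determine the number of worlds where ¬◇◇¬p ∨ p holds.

w0: ¬◇◇¬p is F, p is F. ✗
w1: ¬◇◇¬p is F, p is T. ✓
w2: ¬◇◇¬p is F, p is T. ✓
w3: ¬◇◇¬p is F, p is F. ✗
w4: ¬◇◇¬p is F, p is T. ✓
w5: ¬◇◇¬p is T, p is T. ✓
w6: ¬◇◇¬p is F, p is F. ✗
Satisfying worlds: {w1, w2, w4, w5}.

4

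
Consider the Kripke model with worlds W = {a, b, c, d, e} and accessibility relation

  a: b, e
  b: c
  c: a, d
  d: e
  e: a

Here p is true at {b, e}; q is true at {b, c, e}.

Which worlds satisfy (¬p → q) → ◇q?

a: ¬p → q is F, ◇q is T. ✓
b: ¬p → q is T, ◇q is T. ✓
c: ¬p → q is T, ◇q is F. ✗
d: ¬p → q is F, ◇q is T. ✓
e: ¬p → q is T, ◇q is F. ✗

{a, b, d}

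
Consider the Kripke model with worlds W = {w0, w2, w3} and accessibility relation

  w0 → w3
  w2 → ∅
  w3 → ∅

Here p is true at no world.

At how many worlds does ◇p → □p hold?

w0: ◇p is F, □p is F. ✓
w2: ◇p is F, □p is T. ✓
w3: ◇p is F, □p is T. ✓
Satisfying worlds: {w0, w2, w3}.

3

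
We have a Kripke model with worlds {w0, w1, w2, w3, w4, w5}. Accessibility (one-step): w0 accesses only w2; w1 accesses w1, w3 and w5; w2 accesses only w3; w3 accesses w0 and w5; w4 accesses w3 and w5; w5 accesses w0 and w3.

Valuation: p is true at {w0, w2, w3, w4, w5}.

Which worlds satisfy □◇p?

w0: successors {w2}; ◇p there: w2:T. ✓
w1: successors {w1, w3, w5}; ◇p there: w1:T, w3:T, w5:T. ✓
w2: successors {w3}; ◇p there: w3:T. ✓
w3: successors {w0, w5}; ◇p there: w0:T, w5:T. ✓
w4: successors {w3, w5}; ◇p there: w3:T, w5:T. ✓
w5: successors {w0, w3}; ◇p there: w0:T, w3:T. ✓

{w0, w1, w2, w3, w4, w5}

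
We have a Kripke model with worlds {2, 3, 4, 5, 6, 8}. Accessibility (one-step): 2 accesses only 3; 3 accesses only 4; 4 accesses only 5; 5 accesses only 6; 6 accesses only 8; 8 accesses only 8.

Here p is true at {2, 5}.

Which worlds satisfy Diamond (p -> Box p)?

{2, 3, 5, 6, 8}

2: successors {3}; p -> Box p there: 3:T. ✓
3: successors {4}; p -> Box p there: 4:T. ✓
4: successors {5}; p -> Box p there: 5:F. ✗
5: successors {6}; p -> Box p there: 6:T. ✓
6: successors {8}; p -> Box p there: 8:T. ✓
8: successors {8}; p -> Box p there: 8:T. ✓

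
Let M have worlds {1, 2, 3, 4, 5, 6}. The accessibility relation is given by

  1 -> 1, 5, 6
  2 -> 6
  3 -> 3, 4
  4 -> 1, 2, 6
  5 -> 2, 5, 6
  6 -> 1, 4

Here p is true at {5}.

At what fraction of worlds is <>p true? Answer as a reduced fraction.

1: successors {1, 5, 6}; p there: 1:F, 5:T, 6:F. ✓
2: successors {6}; p there: 6:F. ✗
3: successors {3, 4}; p there: 3:F, 4:F. ✗
4: successors {1, 2, 6}; p there: 1:F, 2:F, 6:F. ✗
5: successors {2, 5, 6}; p there: 2:F, 5:T, 6:F. ✓
6: successors {1, 4}; p there: 1:F, 4:F. ✗
That's 2 of 6 worlds, so 2/6 = 1/3.

1/3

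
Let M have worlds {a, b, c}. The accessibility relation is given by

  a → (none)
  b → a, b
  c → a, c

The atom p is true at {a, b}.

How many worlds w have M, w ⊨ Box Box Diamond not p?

1

a: no successors, so Box Box Diamond not p holds vacuously. ✓
b: successors {a, b}; Box Diamond not p there: a:T, b:F. ✗
c: successors {a, c}; Box Diamond not p there: a:T, c:F. ✗
Satisfying worlds: {a}.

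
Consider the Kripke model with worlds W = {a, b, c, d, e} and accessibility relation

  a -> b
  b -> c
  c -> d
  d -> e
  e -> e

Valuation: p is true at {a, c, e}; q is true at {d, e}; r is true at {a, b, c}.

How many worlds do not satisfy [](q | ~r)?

a: successors {b}; q | ~r there: b:F. ✗
b: successors {c}; q | ~r there: c:F. ✗
c: successors {d}; q | ~r there: d:T. ✓
d: successors {e}; q | ~r there: e:T. ✓
e: successors {e}; q | ~r there: e:T. ✓
Satisfying worlds: {c, d, e}.
So [](q | ~r) fails at the other 2 worlds.

2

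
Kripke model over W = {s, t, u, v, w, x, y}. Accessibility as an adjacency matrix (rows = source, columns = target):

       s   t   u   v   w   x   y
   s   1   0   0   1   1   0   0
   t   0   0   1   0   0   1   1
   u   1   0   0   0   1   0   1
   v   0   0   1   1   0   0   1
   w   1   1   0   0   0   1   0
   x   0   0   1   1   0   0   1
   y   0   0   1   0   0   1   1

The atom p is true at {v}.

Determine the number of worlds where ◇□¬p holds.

7

s: successors {s, v, w}; □¬p there: s:F, v:F, w:T. ✓
t: successors {u, x, y}; □¬p there: u:T, x:F, y:T. ✓
u: successors {s, w, y}; □¬p there: s:F, w:T, y:T. ✓
v: successors {u, v, y}; □¬p there: u:T, v:F, y:T. ✓
w: successors {s, t, x}; □¬p there: s:F, t:T, x:F. ✓
x: successors {u, v, y}; □¬p there: u:T, v:F, y:T. ✓
y: successors {u, x, y}; □¬p there: u:T, x:F, y:T. ✓
Satisfying worlds: {s, t, u, v, w, x, y}.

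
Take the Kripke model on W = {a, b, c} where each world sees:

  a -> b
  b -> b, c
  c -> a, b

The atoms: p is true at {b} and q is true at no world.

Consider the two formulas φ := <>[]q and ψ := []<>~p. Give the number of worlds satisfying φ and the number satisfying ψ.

For <>[]q:
a: successors {b}; []q there: b:F. ✗
b: successors {b, c}; []q there: b:F, c:F. ✗
c: successors {a, b}; []q there: a:F, b:F. ✗
— 0 worlds.
For []<>~p:
a: successors {b}; <>~p there: b:T. ✓
b: successors {b, c}; <>~p there: b:T, c:T. ✓
c: successors {a, b}; <>~p there: a:F, b:T. ✗
— 2 worlds.

0 and 2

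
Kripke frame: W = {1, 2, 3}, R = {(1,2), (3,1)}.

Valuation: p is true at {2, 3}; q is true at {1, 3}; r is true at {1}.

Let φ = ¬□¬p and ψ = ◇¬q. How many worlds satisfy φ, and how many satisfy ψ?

1 and 1

For ¬□¬p:
1: □¬p is F. ✓
2: □¬p is T. ✗
3: □¬p is T. ✗
— 1 world.
For ◇¬q:
1: successors {2}; ¬q there: 2:T. ✓
2: no successors, so ◇¬q fails. ✗
3: successors {1}; ¬q there: 1:F. ✗
— 1 world.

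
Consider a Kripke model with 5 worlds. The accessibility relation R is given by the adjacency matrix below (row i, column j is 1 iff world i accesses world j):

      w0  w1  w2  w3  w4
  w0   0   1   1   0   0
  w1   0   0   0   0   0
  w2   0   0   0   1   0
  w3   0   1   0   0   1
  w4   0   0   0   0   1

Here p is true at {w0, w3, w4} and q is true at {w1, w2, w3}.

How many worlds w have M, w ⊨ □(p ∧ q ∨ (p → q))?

w0: successors {w1, w2}; p ∧ q ∨ (p → q) there: w1:T, w2:T. ✓
w1: no successors, so □(p ∧ q ∨ (p → q)) holds vacuously. ✓
w2: successors {w3}; p ∧ q ∨ (p → q) there: w3:T. ✓
w3: successors {w1, w4}; p ∧ q ∨ (p → q) there: w1:T, w4:F. ✗
w4: successors {w4}; p ∧ q ∨ (p → q) there: w4:F. ✗
Satisfying worlds: {w0, w1, w2}.

3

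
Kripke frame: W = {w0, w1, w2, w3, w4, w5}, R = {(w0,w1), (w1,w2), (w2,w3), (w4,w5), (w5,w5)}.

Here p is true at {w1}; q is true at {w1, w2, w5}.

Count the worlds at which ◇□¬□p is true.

w0: successors {w1}; □¬□p there: w1:T. ✓
w1: successors {w2}; □¬□p there: w2:F. ✗
w2: successors {w3}; □¬□p there: w3:T. ✓
w3: no successors, so ◇□¬□p fails. ✗
w4: successors {w5}; □¬□p there: w5:T. ✓
w5: successors {w5}; □¬□p there: w5:T. ✓
Satisfying worlds: {w0, w2, w4, w5}.

4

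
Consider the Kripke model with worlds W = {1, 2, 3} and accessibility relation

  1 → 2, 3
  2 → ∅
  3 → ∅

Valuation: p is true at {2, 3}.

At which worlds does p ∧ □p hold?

{2, 3}

1: p is F, □p is T. ✗
2: p is T, □p is T. ✓
3: p is T, □p is T. ✓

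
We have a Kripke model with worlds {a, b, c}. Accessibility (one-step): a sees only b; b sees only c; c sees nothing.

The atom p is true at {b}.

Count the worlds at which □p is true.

2

a: successors {b}; p there: b:T. ✓
b: successors {c}; p there: c:F. ✗
c: no successors, so □p holds vacuously. ✓
Satisfying worlds: {a, c}.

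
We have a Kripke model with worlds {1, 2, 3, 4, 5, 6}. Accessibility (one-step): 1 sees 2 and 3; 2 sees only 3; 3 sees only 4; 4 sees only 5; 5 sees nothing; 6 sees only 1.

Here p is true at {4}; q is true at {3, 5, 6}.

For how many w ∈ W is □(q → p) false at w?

3

1: successors {2, 3}; q → p there: 2:T, 3:F. ✗
2: successors {3}; q → p there: 3:F. ✗
3: successors {4}; q → p there: 4:T. ✓
4: successors {5}; q → p there: 5:F. ✗
5: no successors, so □(q → p) holds vacuously. ✓
6: successors {1}; q → p there: 1:T. ✓
Satisfying worlds: {3, 5, 6}.
So □(q → p) fails at the other 3 worlds.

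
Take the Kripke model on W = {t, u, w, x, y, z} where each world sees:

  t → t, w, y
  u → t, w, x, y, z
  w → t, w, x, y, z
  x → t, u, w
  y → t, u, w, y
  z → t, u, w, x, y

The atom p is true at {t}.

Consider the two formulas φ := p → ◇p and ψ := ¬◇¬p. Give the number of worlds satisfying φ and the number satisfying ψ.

6 and 0

For p → ◇p:
t: p is T, ◇p is T. ✓
u: p is F, ◇p is T. ✓
w: p is F, ◇p is T. ✓
x: p is F, ◇p is T. ✓
y: p is F, ◇p is T. ✓
z: p is F, ◇p is T. ✓
— 6 worlds.
For ¬◇¬p:
t: ◇¬p is T. ✗
u: ◇¬p is T. ✗
w: ◇¬p is T. ✗
x: ◇¬p is T. ✗
y: ◇¬p is T. ✗
z: ◇¬p is T. ✗
— 0 worlds.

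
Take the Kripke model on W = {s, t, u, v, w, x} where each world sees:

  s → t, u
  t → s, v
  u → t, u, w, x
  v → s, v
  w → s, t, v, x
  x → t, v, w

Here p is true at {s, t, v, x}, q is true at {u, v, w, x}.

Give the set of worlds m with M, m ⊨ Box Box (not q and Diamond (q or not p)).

s: successors {t, u}; Box (not q and Diamond (q or not p)) there: t:F, u:F. ✗
t: successors {s, v}; Box (not q and Diamond (q or not p)) there: s:F, v:F. ✗
u: successors {t, u, w, x}; Box (not q and Diamond (q or not p)) there: t:F, u:F, w:F, x:F. ✗
v: successors {s, v}; Box (not q and Diamond (q or not p)) there: s:F, v:F. ✗
w: successors {s, t, v, x}; Box (not q and Diamond (q or not p)) there: s:F, t:F, v:F, x:F. ✗
x: successors {t, v, w}; Box (not q and Diamond (q or not p)) there: t:F, v:F, w:F. ✗

∅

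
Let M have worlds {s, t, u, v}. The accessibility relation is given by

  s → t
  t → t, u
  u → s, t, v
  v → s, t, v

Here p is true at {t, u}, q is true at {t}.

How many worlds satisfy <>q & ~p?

2

s: <>q is T, ~p is T. ✓
t: <>q is T, ~p is F. ✗
u: <>q is T, ~p is F. ✗
v: <>q is T, ~p is T. ✓
Satisfying worlds: {s, v}.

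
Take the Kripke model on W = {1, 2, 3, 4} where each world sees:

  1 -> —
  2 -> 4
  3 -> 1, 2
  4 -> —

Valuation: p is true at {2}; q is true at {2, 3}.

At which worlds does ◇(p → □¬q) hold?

1: no successors, so ◇(p → □¬q) fails. ✗
2: successors {4}; p → □¬q there: 4:T. ✓
3: successors {1, 2}; p → □¬q there: 1:T, 2:T. ✓
4: no successors, so ◇(p → □¬q) fails. ✗

{2, 3}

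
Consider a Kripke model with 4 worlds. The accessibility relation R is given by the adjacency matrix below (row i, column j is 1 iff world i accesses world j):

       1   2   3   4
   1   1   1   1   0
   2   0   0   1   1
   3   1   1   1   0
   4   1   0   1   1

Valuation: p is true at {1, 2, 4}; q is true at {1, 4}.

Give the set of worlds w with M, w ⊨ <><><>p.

{1, 2, 3, 4}

1: successors {1, 2, 3}; <><>p there: 1:T, 2:T, 3:T. ✓
2: successors {3, 4}; <><>p there: 3:T, 4:T. ✓
3: successors {1, 2, 3}; <><>p there: 1:T, 2:T, 3:T. ✓
4: successors {1, 3, 4}; <><>p there: 1:T, 3:T, 4:T. ✓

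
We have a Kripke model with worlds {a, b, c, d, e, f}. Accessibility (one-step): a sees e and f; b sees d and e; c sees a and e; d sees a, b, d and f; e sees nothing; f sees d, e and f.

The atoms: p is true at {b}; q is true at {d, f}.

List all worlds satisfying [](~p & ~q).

{c, e}

a: successors {e, f}; ~p & ~q there: e:T, f:F. ✗
b: successors {d, e}; ~p & ~q there: d:F, e:T. ✗
c: successors {a, e}; ~p & ~q there: a:T, e:T. ✓
d: successors {a, b, d, f}; ~p & ~q there: a:T, b:F, d:F, f:F. ✗
e: no successors, so [](~p & ~q) holds vacuously. ✓
f: successors {d, e, f}; ~p & ~q there: d:F, e:T, f:F. ✗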